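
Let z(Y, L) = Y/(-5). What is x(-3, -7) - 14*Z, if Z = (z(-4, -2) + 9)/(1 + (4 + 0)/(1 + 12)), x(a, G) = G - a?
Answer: -9258/85 ≈ -108.92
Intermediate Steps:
z(Y, L) = -Y/5 (z(Y, L) = Y*(-⅕) = -Y/5)
Z = 637/85 (Z = (-⅕*(-4) + 9)/(1 + (4 + 0)/(1 + 12)) = (⅘ + 9)/(1 + 4/13) = 49/(5*(1 + 4*(1/13))) = 49/(5*(1 + 4/13)) = 49/(5*(17/13)) = (49/5)*(13/17) = 637/85 ≈ 7.4941)
x(-3, -7) - 14*Z = (-7 - 1*(-3)) - 14*637/85 = (-7 + 3) - 8918/85 = -4 - 8918/85 = -9258/85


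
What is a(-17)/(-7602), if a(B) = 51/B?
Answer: 1/2534 ≈ 0.00039463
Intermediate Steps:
a(-17)/(-7602) = (51/(-17))/(-7602) = (51*(-1/17))*(-1/7602) = -3*(-1/7602) = 1/2534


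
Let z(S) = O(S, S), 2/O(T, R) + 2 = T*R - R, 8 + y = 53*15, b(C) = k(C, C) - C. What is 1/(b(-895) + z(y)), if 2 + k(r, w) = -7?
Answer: 309290/274030941 ≈ 0.0011287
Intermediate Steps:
k(r, w) = -9 (k(r, w) = -2 - 7 = -9)
b(C) = -9 - C
y = 787 (y = -8 + 53*15 = -8 + 795 = 787)
O(T, R) = 2/(-2 - R + R*T) (O(T, R) = 2/(-2 + (T*R - R)) = 2/(-2 + (R*T - R)) = 2/(-2 + (-R + R*T)) = 2/(-2 - R + R*T))
z(S) = 2/(-2 + S**2 - S) (z(S) = 2/(-2 - S + S*S) = 2/(-2 - S + S**2) = 2/(-2 + S**2 - S))
1/(b(-895) + z(y)) = 1/((-9 - 1*(-895)) + 2/(-2 + 787**2 - 1*787)) = 1/((-9 + 895) + 2/(-2 + 619369 - 787)) = 1/(886 + 2/618580) = 1/(886 + 2*(1/618580)) = 1/(886 + 1/309290) = 1/(274030941/309290) = 309290/274030941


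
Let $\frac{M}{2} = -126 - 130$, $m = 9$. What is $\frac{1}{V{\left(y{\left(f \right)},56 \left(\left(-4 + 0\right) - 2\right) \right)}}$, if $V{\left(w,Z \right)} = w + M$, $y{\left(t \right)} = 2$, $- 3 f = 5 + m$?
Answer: $- \frac{1}{510} \approx -0.0019608$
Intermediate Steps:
$f = - \frac{14}{3}$ ($f = - \frac{5 + 9}{3} = \left(- \frac{1}{3}\right) 14 = - \frac{14}{3} \approx -4.6667$)
$M = -512$ ($M = 2 \left(-126 - 130\right) = 2 \left(-256\right) = -512$)
$V{\left(w,Z \right)} = -512 + w$ ($V{\left(w,Z \right)} = w - 512 = -512 + w$)
$\frac{1}{V{\left(y{\left(f \right)},56 \left(\left(-4 + 0\right) - 2\right) \right)}} = \frac{1}{-512 + 2} = \frac{1}{-510} = - \frac{1}{510}$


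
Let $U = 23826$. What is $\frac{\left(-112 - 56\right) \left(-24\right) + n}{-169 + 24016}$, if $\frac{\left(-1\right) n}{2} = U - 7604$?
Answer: $- \frac{28412}{23847} \approx -1.1914$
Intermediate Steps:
$n = -32444$ ($n = - 2 \left(23826 - 7604\right) = \left(-2\right) 16222 = -32444$)
$\frac{\left(-112 - 56\right) \left(-24\right) + n}{-169 + 24016} = \frac{\left(-112 - 56\right) \left(-24\right) - 32444}{-169 + 24016} = \frac{\left(-168\right) \left(-24\right) - 32444}{23847} = \left(4032 - 32444\right) \frac{1}{23847} = \left(-28412\right) \frac{1}{23847} = - \frac{28412}{23847}$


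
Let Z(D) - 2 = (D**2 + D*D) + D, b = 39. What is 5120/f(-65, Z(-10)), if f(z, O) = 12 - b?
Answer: -5120/27 ≈ -189.63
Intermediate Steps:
Z(D) = 2 + D + 2*D**2 (Z(D) = 2 + ((D**2 + D*D) + D) = 2 + ((D**2 + D**2) + D) = 2 + (2*D**2 + D) = 2 + (D + 2*D**2) = 2 + D + 2*D**2)
f(z, O) = -27 (f(z, O) = 12 - 1*39 = 12 - 39 = -27)
5120/f(-65, Z(-10)) = 5120/(-27) = 5120*(-1/27) = -5120/27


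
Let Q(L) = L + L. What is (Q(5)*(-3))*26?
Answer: -780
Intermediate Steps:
Q(L) = 2*L
(Q(5)*(-3))*26 = ((2*5)*(-3))*26 = (10*(-3))*26 = -30*26 = -780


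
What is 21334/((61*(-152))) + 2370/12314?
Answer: -60183059/28543852 ≈ -2.1084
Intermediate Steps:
21334/((61*(-152))) + 2370/12314 = 21334/(-9272) + 2370*(1/12314) = 21334*(-1/9272) + 1185/6157 = -10667/4636 + 1185/6157 = -60183059/28543852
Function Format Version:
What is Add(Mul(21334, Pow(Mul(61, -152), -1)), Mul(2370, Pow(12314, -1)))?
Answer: Rational(-60183059, 28543852) ≈ -2.1084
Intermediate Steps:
Add(Mul(21334, Pow(Mul(61, -152), -1)), Mul(2370, Pow(12314, -1))) = Add(Mul(21334, Pow(-9272, -1)), Mul(2370, Rational(1, 12314))) = Add(Mul(21334, Rational(-1, 9272)), Rational(1185, 6157)) = Add(Rational(-10667, 4636), Rational(1185, 6157)) = Rational(-60183059, 28543852)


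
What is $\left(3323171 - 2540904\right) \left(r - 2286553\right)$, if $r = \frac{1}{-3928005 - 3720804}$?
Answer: $- \frac{13681386075038751926}{7648809} \approx -1.7887 \cdot 10^{12}$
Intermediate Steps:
$r = - \frac{1}{7648809}$ ($r = \frac{1}{-7648809} = - \frac{1}{7648809} \approx -1.3074 \cdot 10^{-7}$)
$\left(3323171 - 2540904\right) \left(r - 2286553\right) = \left(3323171 - 2540904\right) \left(- \frac{1}{7648809} - 2286553\right) = 782267 \left(- \frac{17489407165378}{7648809}\right) = - \frac{13681386075038751926}{7648809}$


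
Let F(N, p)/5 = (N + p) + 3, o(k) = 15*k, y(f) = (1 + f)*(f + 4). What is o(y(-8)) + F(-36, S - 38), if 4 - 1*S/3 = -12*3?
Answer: 665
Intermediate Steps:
S = 120 (S = 12 - (-36)*3 = 12 - 3*(-36) = 12 + 108 = 120)
y(f) = (1 + f)*(4 + f)
F(N, p) = 15 + 5*N + 5*p (F(N, p) = 5*((N + p) + 3) = 5*(3 + N + p) = 15 + 5*N + 5*p)
o(y(-8)) + F(-36, S - 38) = 15*(4 + (-8)**2 + 5*(-8)) + (15 + 5*(-36) + 5*(120 - 38)) = 15*(4 + 64 - 40) + (15 - 180 + 5*82) = 15*28 + (15 - 180 + 410) = 420 + 245 = 665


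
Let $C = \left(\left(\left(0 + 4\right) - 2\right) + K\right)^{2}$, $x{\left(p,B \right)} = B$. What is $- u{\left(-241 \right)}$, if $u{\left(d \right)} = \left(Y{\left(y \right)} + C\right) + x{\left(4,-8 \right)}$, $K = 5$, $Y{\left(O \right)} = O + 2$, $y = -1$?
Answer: $-42$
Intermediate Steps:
$Y{\left(O \right)} = 2 + O$
$C = 49$ ($C = \left(\left(\left(0 + 4\right) - 2\right) + 5\right)^{2} = \left(\left(4 - 2\right) + 5\right)^{2} = \left(2 + 5\right)^{2} = 7^{2} = 49$)
$u{\left(d \right)} = 42$ ($u{\left(d \right)} = \left(\left(2 - 1\right) + 49\right) - 8 = \left(1 + 49\right) - 8 = 50 - 8 = 42$)
$- u{\left(-241 \right)} = \left(-1\right) 42 = -42$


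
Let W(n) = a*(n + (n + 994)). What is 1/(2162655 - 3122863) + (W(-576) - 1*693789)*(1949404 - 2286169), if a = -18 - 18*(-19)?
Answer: 240900369179904719/960208 ≈ 2.5088e+11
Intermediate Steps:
a = 324 (a = -18 + 342 = 324)
W(n) = 322056 + 648*n (W(n) = 324*(n + (n + 994)) = 324*(n + (994 + n)) = 324*(994 + 2*n) = 322056 + 648*n)
1/(2162655 - 3122863) + (W(-576) - 1*693789)*(1949404 - 2286169) = 1/(2162655 - 3122863) + ((322056 + 648*(-576)) - 1*693789)*(1949404 - 2286169) = 1/(-960208) + ((322056 - 373248) - 693789)*(-336765) = -1/960208 + (-51192 - 693789)*(-336765) = -1/960208 - 744981*(-336765) = -1/960208 + 250883526465 = 240900369179904719/960208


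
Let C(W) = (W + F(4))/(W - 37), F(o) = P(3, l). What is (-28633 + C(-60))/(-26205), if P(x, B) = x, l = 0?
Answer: 2777344/2541885 ≈ 1.0926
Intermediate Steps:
F(o) = 3
C(W) = (3 + W)/(-37 + W) (C(W) = (W + 3)/(W - 37) = (3 + W)/(-37 + W))
(-28633 + C(-60))/(-26205) = (-28633 + (3 - 60)/(-37 - 60))/(-26205) = (-28633 - 57/(-97))*(-1/26205) = (-28633 - 1/97*(-57))*(-1/26205) = (-28633 + 57/97)*(-1/26205) = -2777344/97*(-1/26205) = 2777344/2541885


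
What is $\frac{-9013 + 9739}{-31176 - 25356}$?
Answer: $- \frac{121}{9422} \approx -0.012842$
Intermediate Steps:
$\frac{-9013 + 9739}{-31176 - 25356} = \frac{726}{-56532} = 726 \left(- \frac{1}{56532}\right) = - \frac{121}{9422}$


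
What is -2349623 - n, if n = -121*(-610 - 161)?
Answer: -2442914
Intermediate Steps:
n = 93291 (n = -121*(-771) = 93291)
-2349623 - n = -2349623 - 1*93291 = -2349623 - 93291 = -2442914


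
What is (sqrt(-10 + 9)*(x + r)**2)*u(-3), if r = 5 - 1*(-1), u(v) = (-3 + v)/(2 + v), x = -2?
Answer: 96*I ≈ 96.0*I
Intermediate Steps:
u(v) = (-3 + v)/(2 + v)
r = 6 (r = 5 + 1 = 6)
(sqrt(-10 + 9)*(x + r)**2)*u(-3) = (sqrt(-10 + 9)*(-2 + 6)**2)*((-3 - 3)/(2 - 3)) = (sqrt(-1)*4**2)*(-6/(-1)) = (I*16)*(-1*(-6)) = (16*I)*6 = 96*I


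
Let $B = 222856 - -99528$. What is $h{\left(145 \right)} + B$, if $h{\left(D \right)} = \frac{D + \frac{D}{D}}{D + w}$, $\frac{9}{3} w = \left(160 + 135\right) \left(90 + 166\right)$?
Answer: $\frac{24486677158}{75955} \approx 3.2238 \cdot 10^{5}$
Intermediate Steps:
$w = \frac{75520}{3}$ ($w = \frac{\left(160 + 135\right) \left(90 + 166\right)}{3} = \frac{295 \cdot 256}{3} = \frac{1}{3} \cdot 75520 = \frac{75520}{3} \approx 25173.0$)
$B = 322384$ ($B = 222856 + 99528 = 322384$)
$h{\left(D \right)} = \frac{1 + D}{\frac{75520}{3} + D}$ ($h{\left(D \right)} = \frac{D + \frac{D}{D}}{D + \frac{75520}{3}} = \frac{D + 1}{\frac{75520}{3} + D} = \frac{1 + D}{\frac{75520}{3} + D}$)
$h{\left(145 \right)} + B = \frac{3 \left(1 + 145\right)}{75520 + 3 \cdot 145} + 322384 = 3 \frac{1}{75520 + 435} \cdot 146 + 322384 = 3 \cdot \frac{1}{75955} \cdot 146 + 322384 = \frac{438}{75955} + 322384 = \frac{24486677158}{75955}$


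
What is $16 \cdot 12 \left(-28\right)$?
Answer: $-5376$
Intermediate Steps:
$16 \cdot 12 \left(-28\right) = 192 \left(-28\right) = -5376$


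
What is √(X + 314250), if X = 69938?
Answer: 2*√96047 ≈ 619.83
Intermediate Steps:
√(X + 314250) = √(69938 + 314250) = √384188 = 2*√96047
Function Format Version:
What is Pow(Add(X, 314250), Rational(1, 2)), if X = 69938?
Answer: Mul(2, Pow(96047, Rational(1, 2))) ≈ 619.83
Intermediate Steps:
Pow(Add(X, 314250), Rational(1, 2)) = Pow(Add(69938, 314250), Rational(1, 2)) = Pow(384188, Rational(1, 2)) = Mul(2, Pow(96047, Rational(1, 2)))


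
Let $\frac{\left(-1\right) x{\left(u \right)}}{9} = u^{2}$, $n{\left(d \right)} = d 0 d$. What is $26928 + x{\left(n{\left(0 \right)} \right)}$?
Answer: $26928$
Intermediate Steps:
$n{\left(d \right)} = 0$ ($n{\left(d \right)} = 0 d = 0$)
$x{\left(u \right)} = - 9 u^{2}$
$26928 + x{\left(n{\left(0 \right)} \right)} = 26928 - 9 \cdot 0^{2} = 26928 - 0 = 26928 + 0 = 26928$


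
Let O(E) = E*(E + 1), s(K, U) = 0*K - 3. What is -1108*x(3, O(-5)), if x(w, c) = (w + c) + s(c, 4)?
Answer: -22160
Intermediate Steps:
s(K, U) = -3 (s(K, U) = 0 - 3 = -3)
O(E) = E*(1 + E)
x(w, c) = -3 + c + w (x(w, c) = (w + c) - 3 = (c + w) - 3 = -3 + c + w)
-1108*x(3, O(-5)) = -1108*(-3 - 5*(1 - 5) + 3) = -1108*(-3 - 5*(-4) + 3) = -1108*(-3 + 20 + 3) = -1108*20 = -22160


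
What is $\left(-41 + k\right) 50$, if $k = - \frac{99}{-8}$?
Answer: $- \frac{5725}{4} \approx -1431.3$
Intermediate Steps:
$k = \frac{99}{8}$ ($k = \left(-99\right) \left(- \frac{1}{8}\right) = \frac{99}{8} \approx 12.375$)
$\left(-41 + k\right) 50 = \left(-41 + \frac{99}{8}\right) 50 = \left(- \frac{229}{8}\right) 50 = - \frac{5725}{4}$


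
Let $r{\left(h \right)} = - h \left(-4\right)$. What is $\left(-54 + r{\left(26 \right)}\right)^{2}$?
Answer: $2500$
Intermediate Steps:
$r{\left(h \right)} = 4 h$ ($r{\left(h \right)} = - \left(-4\right) h = 4 h$)
$\left(-54 + r{\left(26 \right)}\right)^{2} = \left(-54 + 4 \cdot 26\right)^{2} = \left(-54 + 104\right)^{2} = 50^{2} = 2500$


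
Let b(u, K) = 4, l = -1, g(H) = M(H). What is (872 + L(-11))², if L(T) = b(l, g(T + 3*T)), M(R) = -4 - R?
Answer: 767376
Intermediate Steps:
g(H) = -4 - H
L(T) = 4
(872 + L(-11))² = (872 + 4)² = 876² = 767376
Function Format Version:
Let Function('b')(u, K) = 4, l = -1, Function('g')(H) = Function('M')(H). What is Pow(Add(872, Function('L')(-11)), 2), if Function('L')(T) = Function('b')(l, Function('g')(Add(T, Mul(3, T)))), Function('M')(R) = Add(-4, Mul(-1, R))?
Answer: 767376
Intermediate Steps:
Function('g')(H) = Add(-4, Mul(-1, H))
Function('L')(T) = 4
Pow(Add(872, Function('L')(-11)), 2) = Pow(Add(872, 4), 2) = Pow(876, 2) = 767376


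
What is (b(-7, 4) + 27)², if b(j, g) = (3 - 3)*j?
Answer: 729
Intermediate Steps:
b(j, g) = 0 (b(j, g) = 0*j = 0)
(b(-7, 4) + 27)² = (0 + 27)² = 27² = 729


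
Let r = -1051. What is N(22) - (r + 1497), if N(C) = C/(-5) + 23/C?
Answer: -49429/110 ≈ -449.35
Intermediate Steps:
N(C) = 23/C - C/5 (N(C) = C*(-1/5) + 23/C = -C/5 + 23/C = 23/C - C/5)
N(22) - (r + 1497) = (23/22 - 1/5*22) - (-1051 + 1497) = (23*(1/22) - 22/5) - 1*446 = (23/22 - 22/5) - 446 = -369/110 - 446 = -49429/110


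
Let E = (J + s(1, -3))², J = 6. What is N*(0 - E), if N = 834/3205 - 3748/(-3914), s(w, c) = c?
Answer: -68744772/6272185 ≈ -10.960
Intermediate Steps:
E = 9 (E = (6 - 3)² = 3² = 9)
N = 7638308/6272185 (N = 834*(1/3205) - 3748*(-1/3914) = 834/3205 + 1874/1957 = 7638308/6272185 ≈ 1.2178)
N*(0 - E) = 7638308*(0 - 1*9)/6272185 = 7638308*(0 - 9)/6272185 = (7638308/6272185)*(-9) = -68744772/6272185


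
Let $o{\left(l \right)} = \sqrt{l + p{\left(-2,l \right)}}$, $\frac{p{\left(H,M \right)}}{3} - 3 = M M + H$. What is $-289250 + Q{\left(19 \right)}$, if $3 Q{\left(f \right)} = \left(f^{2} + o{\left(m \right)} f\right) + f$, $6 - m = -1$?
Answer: $- \frac{867370}{3} + \frac{19 \sqrt{157}}{3} \approx -2.8904 \cdot 10^{5}$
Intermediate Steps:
$m = 7$ ($m = 6 - -1 = 6 + 1 = 7$)
$p{\left(H,M \right)} = 9 + 3 H + 3 M^{2}$ ($p{\left(H,M \right)} = 9 + 3 \left(M M + H\right) = 9 + 3 \left(M^{2} + H\right) = 9 + 3 \left(H + M^{2}\right) = 9 + \left(3 H + 3 M^{2}\right) = 9 + 3 H + 3 M^{2}$)
$o{\left(l \right)} = \sqrt{3 + l + 3 l^{2}}$ ($o{\left(l \right)} = \sqrt{l + \left(9 + 3 \left(-2\right) + 3 l^{2}\right)} = \sqrt{l + \left(9 - 6 + 3 l^{2}\right)} = \sqrt{l + \left(3 + 3 l^{2}\right)} = \sqrt{3 + l + 3 l^{2}}$)
$Q{\left(f \right)} = \frac{f}{3} + \frac{f^{2}}{3} + \frac{f \sqrt{157}}{3}$ ($Q{\left(f \right)} = \frac{\left(f^{2} + \sqrt{3 + 7 + 3 \cdot 7^{2}} f\right) + f}{3} = \frac{\left(f^{2} + \sqrt{3 + 7 + 3 \cdot 49} f\right) + f}{3} = \frac{\left(f^{2} + \sqrt{3 + 7 + 147} f\right) + f}{3} = \frac{\left(f^{2} + \sqrt{157} f\right) + f}{3} = \frac{\left(f^{2} + f \sqrt{157}\right) + f}{3} = \frac{f + f^{2} + f \sqrt{157}}{3} = \frac{f}{3} + \frac{f^{2}}{3} + \frac{f \sqrt{157}}{3}$)
$-289250 + Q{\left(19 \right)} = -289250 + \frac{1}{3} \cdot 19 \left(1 + 19 + \sqrt{157}\right) = -289250 + \frac{1}{3} \cdot 19 \left(20 + \sqrt{157}\right) = -289250 + \left(\frac{380}{3} + \frac{19 \sqrt{157}}{3}\right) = - \frac{867370}{3} + \frac{19 \sqrt{157}}{3}$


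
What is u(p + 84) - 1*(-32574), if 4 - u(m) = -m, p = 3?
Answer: 32665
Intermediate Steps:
u(m) = 4 + m (u(m) = 4 - (-1)*m = 4 + m)
u(p + 84) - 1*(-32574) = (4 + (3 + 84)) - 1*(-32574) = (4 + 87) + 32574 = 91 + 32574 = 32665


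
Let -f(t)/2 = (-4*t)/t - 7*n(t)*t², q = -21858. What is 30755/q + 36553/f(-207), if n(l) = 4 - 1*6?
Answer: -18848858647/13112220756 ≈ -1.4375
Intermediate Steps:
n(l) = -2 (n(l) = 4 - 6 = -2)
f(t) = 8 - 28*t² (f(t) = -2*((-4*t)/t - (-14)*t²) = -2*(-4 + 14*t²) = 8 - 28*t²)
30755/q + 36553/f(-207) = 30755/(-21858) + 36553/(8 - 28*(-207)²) = 30755*(-1/21858) + 36553/(8 - 28*42849) = -30755/21858 + 36553/(8 - 1199772) = -30755/21858 + 36553/(-1199764) = -30755/21858 + 36553*(-1/1199764) = -30755/21858 - 36553/1199764 = -18848858647/13112220756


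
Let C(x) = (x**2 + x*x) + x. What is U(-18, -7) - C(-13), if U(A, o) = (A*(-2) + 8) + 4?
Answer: -277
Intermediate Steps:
U(A, o) = 12 - 2*A (U(A, o) = (-2*A + 8) + 4 = (8 - 2*A) + 4 = 12 - 2*A)
C(x) = x + 2*x**2 (C(x) = (x**2 + x**2) + x = 2*x**2 + x = x + 2*x**2)
U(-18, -7) - C(-13) = (12 - 2*(-18)) - (-13)*(1 + 2*(-13)) = (12 + 36) - (-13)*(1 - 26) = 48 - (-13)*(-25) = 48 - 1*325 = 48 - 325 = -277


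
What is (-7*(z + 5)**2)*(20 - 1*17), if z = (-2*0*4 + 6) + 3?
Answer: -4116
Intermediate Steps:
z = 9 (z = (0*4 + 6) + 3 = (0 + 6) + 3 = 6 + 3 = 9)
(-7*(z + 5)**2)*(20 - 1*17) = (-7*(9 + 5)**2)*(20 - 1*17) = (-7*14**2)*(20 - 17) = -7*196*3 = -1372*3 = -4116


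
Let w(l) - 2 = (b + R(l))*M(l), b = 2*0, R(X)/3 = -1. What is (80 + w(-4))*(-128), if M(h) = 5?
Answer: -8576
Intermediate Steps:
R(X) = -3 (R(X) = 3*(-1) = -3)
b = 0
w(l) = -13 (w(l) = 2 + (0 - 3)*5 = 2 - 3*5 = 2 - 15 = -13)
(80 + w(-4))*(-128) = (80 - 13)*(-128) = 67*(-128) = -8576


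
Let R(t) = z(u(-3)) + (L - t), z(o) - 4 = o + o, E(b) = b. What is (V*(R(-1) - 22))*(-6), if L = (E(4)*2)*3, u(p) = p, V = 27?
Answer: -162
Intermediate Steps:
z(o) = 4 + 2*o (z(o) = 4 + (o + o) = 4 + 2*o)
L = 24 (L = (4*2)*3 = 8*3 = 24)
R(t) = 22 - t (R(t) = (4 + 2*(-3)) + (24 - t) = (4 - 6) + (24 - t) = -2 + (24 - t) = 22 - t)
(V*(R(-1) - 22))*(-6) = (27*((22 - 1*(-1)) - 22))*(-6) = (27*((22 + 1) - 22))*(-6) = (27*(23 - 22))*(-6) = (27*1)*(-6) = 27*(-6) = -162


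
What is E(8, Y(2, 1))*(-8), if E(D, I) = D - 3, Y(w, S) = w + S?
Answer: -40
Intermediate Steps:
Y(w, S) = S + w
E(D, I) = -3 + D
E(8, Y(2, 1))*(-8) = (-3 + 8)*(-8) = 5*(-8) = -40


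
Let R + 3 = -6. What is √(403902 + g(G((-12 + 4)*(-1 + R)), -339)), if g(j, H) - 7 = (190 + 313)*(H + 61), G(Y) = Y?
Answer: 5*√10563 ≈ 513.88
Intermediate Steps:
R = -9 (R = -3 - 6 = -9)
g(j, H) = 30690 + 503*H (g(j, H) = 7 + (190 + 313)*(H + 61) = 7 + 503*(61 + H) = 7 + (30683 + 503*H) = 30690 + 503*H)
√(403902 + g(G((-12 + 4)*(-1 + R)), -339)) = √(403902 + (30690 + 503*(-339))) = √(403902 + (30690 - 170517)) = √(403902 - 139827) = √264075 = 5*√10563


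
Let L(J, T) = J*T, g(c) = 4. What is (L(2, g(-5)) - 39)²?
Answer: 961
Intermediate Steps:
(L(2, g(-5)) - 39)² = (2*4 - 39)² = (8 - 39)² = (-31)² = 961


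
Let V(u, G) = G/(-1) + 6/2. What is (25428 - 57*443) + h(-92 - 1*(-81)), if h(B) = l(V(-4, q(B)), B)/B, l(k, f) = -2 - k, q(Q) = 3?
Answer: 1949/11 ≈ 177.18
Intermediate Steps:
V(u, G) = 3 - G (V(u, G) = G*(-1) + 6*(½) = -G + 3 = 3 - G)
h(B) = -2/B (h(B) = (-2 - (3 - 1*3))/B = (-2 - (3 - 3))/B = (-2 - 1*0)/B = (-2 + 0)/B = -2/B)
(25428 - 57*443) + h(-92 - 1*(-81)) = (25428 - 57*443) - 2/(-92 - 1*(-81)) = (25428 - 25251) - 2/(-92 + 81) = 177 - 2/(-11) = 177 - 2*(-1/11) = 177 + 2/11 = 1949/11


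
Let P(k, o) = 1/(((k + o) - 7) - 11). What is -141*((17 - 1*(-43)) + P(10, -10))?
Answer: -50713/6 ≈ -8452.2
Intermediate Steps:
P(k, o) = 1/(-18 + k + o) (P(k, o) = 1/((-7 + k + o) - 11) = 1/(-18 + k + o))
-141*((17 - 1*(-43)) + P(10, -10)) = -141*((17 - 1*(-43)) + 1/(-18 + 10 - 10)) = -141*((17 + 43) + 1/(-18)) = -141*(60 - 1/18) = -141*1079/18 = -50713/6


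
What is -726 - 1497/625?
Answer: -455247/625 ≈ -728.40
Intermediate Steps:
-726 - 1497/625 = -455247/625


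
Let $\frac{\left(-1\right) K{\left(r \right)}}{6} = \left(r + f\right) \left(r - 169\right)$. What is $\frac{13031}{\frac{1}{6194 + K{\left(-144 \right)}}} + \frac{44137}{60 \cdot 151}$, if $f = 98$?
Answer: $- \frac{9467772562703}{9060} \approx -1.045 \cdot 10^{9}$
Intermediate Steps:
$K{\left(r \right)} = - 6 \left(-169 + r\right) \left(98 + r\right)$ ($K{\left(r \right)} = - 6 \left(r + 98\right) \left(r - 169\right) = - 6 \left(98 + r\right) \left(-169 + r\right) = - 6 \left(-169 + r\right) \left(98 + r\right)$)
$\frac{13031}{\frac{1}{6194 + K{\left(-144 \right)}}} + \frac{44137}{60 \cdot 151} = \frac{13031}{\frac{1}{6194 + \left(99372 - 6 \left(-144\right)^{2} + 426 \left(-144\right)\right)}} + \frac{44137}{60 \cdot 151} = \frac{13031}{\frac{1}{6194 - 86388}} + \frac{44137}{9060} = \frac{13031}{\frac{1}{-80194}} + \frac{44137}{9060} = \frac{13031}{- \frac{1}{80194}} + \frac{44137}{9060} = 13031 \left(-80194\right) + \frac{44137}{9060} = -1045008014 + \frac{44137}{9060} = - \frac{9467772562703}{9060}$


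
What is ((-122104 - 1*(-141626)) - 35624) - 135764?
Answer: -151866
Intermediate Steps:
((-122104 - 1*(-141626)) - 35624) - 135764 = ((-122104 + 141626) - 35624) - 135764 = (19522 - 35624) - 135764 = -16102 - 135764 = -151866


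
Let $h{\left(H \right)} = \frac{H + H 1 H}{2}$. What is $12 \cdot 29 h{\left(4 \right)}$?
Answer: $3480$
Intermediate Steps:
$h{\left(H \right)} = \frac{H}{2} + \frac{H^{2}}{2}$ ($h{\left(H \right)} = \left(H + H H\right) \frac{1}{2} = \left(H + H^{2}\right) \frac{1}{2} = \frac{H}{2} + \frac{H^{2}}{2}$)
$12 \cdot 29 h{\left(4 \right)} = 12 \cdot 29 \cdot \frac{1}{2} \cdot 4 \left(1 + 4\right) = 348 \cdot \frac{1}{2} \cdot 4 \cdot 5 = 348 \cdot 10 = 3480$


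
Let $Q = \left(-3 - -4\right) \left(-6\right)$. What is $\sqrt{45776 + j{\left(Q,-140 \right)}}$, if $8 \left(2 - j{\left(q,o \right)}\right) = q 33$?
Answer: $\frac{7 \sqrt{3739}}{2} \approx 214.02$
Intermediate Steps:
$Q = -6$ ($Q = \left(-3 + 4\right) \left(-6\right) = 1 \left(-6\right) = -6$)
$j{\left(q,o \right)} = 2 - \frac{33 q}{8}$ ($j{\left(q,o \right)} = 2 - \frac{q 33}{8} = 2 - \frac{33 q}{8}$)
$\sqrt{45776 + j{\left(Q,-140 \right)}} = \sqrt{45776 + \left(2 - - \frac{99}{4}\right)} = \sqrt{45776 + \left(2 + \frac{99}{4}\right)} = \sqrt{45776 + \frac{107}{4}} = \sqrt{\frac{183211}{4}} = \frac{7 \sqrt{3739}}{2}$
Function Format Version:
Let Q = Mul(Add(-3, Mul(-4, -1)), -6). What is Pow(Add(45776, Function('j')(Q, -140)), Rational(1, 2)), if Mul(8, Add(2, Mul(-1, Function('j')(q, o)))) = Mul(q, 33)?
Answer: Mul(Rational(7, 2), Pow(3739, Rational(1, 2))) ≈ 214.02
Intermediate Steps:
Q = -6 (Q = Mul(Add(-3, 4), -6) = Mul(1, -6) = -6)
Function('j')(q, o) = Add(2, Mul(Rational(-33, 8), q)) (Function('j')(q, o) = Add(2, Mul(Rational(-1, 8), Mul(q, 33))) = Add(2, Mul(Rational(-1, 8), Mul(33, q))) = Add(2, Mul(Rational(-33, 8), q)))
Pow(Add(45776, Function('j')(Q, -140)), Rational(1, 2)) = Pow(Add(45776, Add(2, Mul(Rational(-33, 8), -6))), Rational(1, 2)) = Pow(Add(45776, Add(2, Rational(99, 4))), Rational(1, 2)) = Pow(Add(45776, Rational(107, 4)), Rational(1, 2)) = Pow(Rational(183211, 4), Rational(1, 2)) = Mul(Rational(7, 2), Pow(3739, Rational(1, 2)))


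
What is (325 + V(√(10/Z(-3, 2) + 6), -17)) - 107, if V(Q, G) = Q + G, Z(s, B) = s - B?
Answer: 203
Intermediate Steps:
V(Q, G) = G + Q
(325 + V(√(10/Z(-3, 2) + 6), -17)) - 107 = (325 + (-17 + √(10/(-3 - 1*2) + 6))) - 107 = (325 + (-17 + √(10/(-3 - 2) + 6))) - 107 = (325 + (-17 + √(10/(-5) + 6))) - 107 = (325 + (-17 + √(10*(-⅕) + 6))) - 107 = (325 + (-17 + √(-2 + 6))) - 107 = (325 + (-17 + √4)) - 107 = (325 + (-17 + 2)) - 107 = (325 - 15) - 107 = 310 - 107 = 203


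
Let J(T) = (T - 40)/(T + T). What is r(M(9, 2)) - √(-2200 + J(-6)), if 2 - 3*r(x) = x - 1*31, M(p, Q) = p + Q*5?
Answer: 14/3 - I*√79062/6 ≈ 4.6667 - 46.863*I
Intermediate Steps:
M(p, Q) = p + 5*Q
r(x) = 11 - x/3 (r(x) = ⅔ - (x - 1*31)/3 = ⅔ - (x - 31)/3 = ⅔ - (-31 + x)/3 = ⅔ + (31/3 - x/3) = 11 - x/3)
J(T) = (-40 + T)/(2*T) (J(T) = (-40 + T)/((2*T)) = (-40 + T)*(1/(2*T)) = (-40 + T)/(2*T))
r(M(9, 2)) - √(-2200 + J(-6)) = (11 - (9 + 5*2)/3) - √(-2200 + (½)*(-40 - 6)/(-6)) = (11 - (9 + 10)/3) - √(-2200 + (½)*(-⅙)*(-46)) = (11 - ⅓*19) - √(-2200 + 23/6) = (11 - 19/3) - √(-13177/6) = 14/3 - I*√79062/6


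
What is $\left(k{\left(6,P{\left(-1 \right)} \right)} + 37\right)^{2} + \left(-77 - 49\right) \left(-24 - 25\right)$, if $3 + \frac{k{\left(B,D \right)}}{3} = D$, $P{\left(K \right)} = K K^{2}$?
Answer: $6799$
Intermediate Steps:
$P{\left(K \right)} = K^{3}$
$k{\left(B,D \right)} = -9 + 3 D$
$\left(k{\left(6,P{\left(-1 \right)} \right)} + 37\right)^{2} + \left(-77 - 49\right) \left(-24 - 25\right) = \left(\left(-9 + 3 \left(-1\right)^{3}\right) + 37\right)^{2} + \left(-77 - 49\right) \left(-24 - 25\right) = \left(\left(-9 + 3 \left(-1\right)\right) + 37\right)^{2} - -6174 = \left(\left(-9 - 3\right) + 37\right)^{2} + 6174 = \left(-12 + 37\right)^{2} + 6174 = 25^{2} + 6174 = 625 + 6174 = 6799$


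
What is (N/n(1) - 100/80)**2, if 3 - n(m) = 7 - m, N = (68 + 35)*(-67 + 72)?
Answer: 4305625/144 ≈ 29900.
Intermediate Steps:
N = 515 (N = 103*5 = 515)
n(m) = -4 + m (n(m) = 3 - (7 - m) = 3 + (-7 + m) = -4 + m)
(N/n(1) - 100/80)**2 = (515/(-4 + 1) - 100/80)**2 = (515/(-3) - 100*1/80)**2 = (515*(-1/3) - 5/4)**2 = (-515/3 - 5/4)**2 = (-2075/12)**2 = 4305625/144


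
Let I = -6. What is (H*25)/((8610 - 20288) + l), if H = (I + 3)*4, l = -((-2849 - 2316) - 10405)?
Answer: -75/973 ≈ -0.077081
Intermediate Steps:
l = 15570 (l = -(-5165 - 10405) = -1*(-15570) = 15570)
H = -12 (H = (-6 + 3)*4 = -3*4 = -12)
(H*25)/((8610 - 20288) + l) = (-12*25)/((8610 - 20288) + 15570) = -300/(-11678 + 15570) = -300/3892 = -300*1/3892 = -75/973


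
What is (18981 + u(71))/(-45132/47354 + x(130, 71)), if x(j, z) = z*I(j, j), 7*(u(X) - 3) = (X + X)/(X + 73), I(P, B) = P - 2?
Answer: 226541701739/108437621040 ≈ 2.0891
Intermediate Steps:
I(P, B) = -2 + P
u(X) = 3 + 2*X/(7*(73 + X)) (u(X) = 3 + ((X + X)/(X + 73))/7 = 3 + ((2*X)/(73 + X))/7 = 3 + (2*X/(73 + X))/7 = 3 + 2*X/(7*(73 + X)))
x(j, z) = z*(-2 + j)
(18981 + u(71))/(-45132/47354 + x(130, 71)) = (18981 + (1533 + 23*71)/(7*(73 + 71)))/(-45132/47354 + 71*(-2 + 130)) = (18981 + (1/7)*(1533 + 1633)/144)/(-45132*1/47354 + 71*128) = (18981 + (1/7)*(1/144)*3166)/(-22566/23677 + 9088) = (18981 + 1583/504)/(215154010/23677) = (9568007/504)*(23677/215154010) = 226541701739/108437621040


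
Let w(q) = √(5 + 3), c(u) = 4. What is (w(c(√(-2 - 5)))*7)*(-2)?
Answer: -28*√2 ≈ -39.598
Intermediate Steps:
w(q) = 2*√2 (w(q) = √8 = 2*√2)
(w(c(√(-2 - 5)))*7)*(-2) = ((2*√2)*7)*(-2) = (14*√2)*(-2) = -28*√2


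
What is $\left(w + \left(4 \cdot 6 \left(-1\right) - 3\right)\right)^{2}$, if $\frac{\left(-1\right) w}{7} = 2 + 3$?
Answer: $3844$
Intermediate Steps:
$w = -35$ ($w = - 7 \left(2 + 3\right) = \left(-7\right) 5 = -35$)
$\left(w + \left(4 \cdot 6 \left(-1\right) - 3\right)\right)^{2} = \left(-35 + \left(4 \cdot 6 \left(-1\right) - 3\right)\right)^{2} = \left(-35 + \left(24 \left(-1\right) - 3\right)\right)^{2} = \left(-35 - 27\right)^{2} = \left(-62\right)^{2} = 3844$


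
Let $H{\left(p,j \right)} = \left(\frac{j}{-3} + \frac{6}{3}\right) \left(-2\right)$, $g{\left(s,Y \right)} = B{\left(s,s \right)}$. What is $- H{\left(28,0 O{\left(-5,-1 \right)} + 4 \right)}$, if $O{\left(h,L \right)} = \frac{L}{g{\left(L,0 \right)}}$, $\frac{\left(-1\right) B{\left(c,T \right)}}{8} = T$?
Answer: $\frac{4}{3} \approx 1.3333$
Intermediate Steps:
$B{\left(c,T \right)} = - 8 T$
$g{\left(s,Y \right)} = - 8 s$
$O{\left(h,L \right)} = - \frac{1}{8}$ ($O{\left(h,L \right)} = \frac{L}{\left(-8\right) L} = L \left(- \frac{1}{8 L}\right) = - \frac{1}{8}$)
$H{\left(p,j \right)} = -4 + \frac{2 j}{3}$ ($H{\left(p,j \right)} = \left(j \left(- \frac{1}{3}\right) + 6 \cdot \frac{1}{3}\right) \left(-2\right) = \left(- \frac{j}{3} + 2\right) \left(-2\right) = \left(2 - \frac{j}{3}\right) \left(-2\right) = -4 + \frac{2 j}{3}$)
$- H{\left(28,0 O{\left(-5,-1 \right)} + 4 \right)} = - (-4 + \frac{2 \left(0 \left(- \frac{1}{8}\right) + 4\right)}{3}) = - (-4 + \frac{2 \left(0 + 4\right)}{3}) = - (-4 + \frac{2}{3} \cdot 4) = - (-4 + \frac{8}{3}) = \left(-1\right) \left(- \frac{4}{3}\right) = \frac{4}{3}$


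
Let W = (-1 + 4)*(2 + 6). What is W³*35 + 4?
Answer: 483844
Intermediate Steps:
W = 24 (W = 3*8 = 24)
W³*35 + 4 = 24³*35 + 4 = 13824*35 + 4 = 483840 + 4 = 483844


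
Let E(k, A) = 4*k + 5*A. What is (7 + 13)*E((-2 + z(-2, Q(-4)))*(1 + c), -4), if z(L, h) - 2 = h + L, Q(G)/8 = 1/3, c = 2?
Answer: -240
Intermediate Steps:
Q(G) = 8/3
z(L, h) = 2 + L + h (z(L, h) = 2 + (h + L) = 2 + (L + h) = 2 + L + h)
(7 + 13)*E((-2 + z(-2, Q(-4)))*(1 + c), -4) = (7 + 13)*(4*((-2 + (2 - 2 + 8/3))*(1 + 2)) + 5*(-4)) = 20*(4*((-2 + 8/3)*3) - 20) = 20*(4*((⅔)*3) - 20) = 20*(4*2 - 20) = 20*(8 - 20) = 20*(-12) = -240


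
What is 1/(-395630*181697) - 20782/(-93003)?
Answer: 1493909583281017/6685500576582330 ≈ 0.22346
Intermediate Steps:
1/(-395630*181697) - 20782/(-93003) = -1/395630*1/181697 - 20782*(-1/93003) = -1/71884784110 + 20782/93003 = 1493909583281017/6685500576582330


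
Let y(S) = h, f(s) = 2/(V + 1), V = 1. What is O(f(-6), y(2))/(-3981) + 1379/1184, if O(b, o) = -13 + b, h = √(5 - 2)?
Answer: 1834669/1571168 ≈ 1.1677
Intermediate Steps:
h = √3 ≈ 1.7320
f(s) = 1 (f(s) = 2/(1 + 1) = 2/2 = 2*(½) = 1)
y(S) = √3
O(f(-6), y(2))/(-3981) + 1379/1184 = (-13 + 1)/(-3981) + 1379/1184 = -12*(-1/3981) + 1379*(1/1184) = 4/1327 + 1379/1184 = 1834669/1571168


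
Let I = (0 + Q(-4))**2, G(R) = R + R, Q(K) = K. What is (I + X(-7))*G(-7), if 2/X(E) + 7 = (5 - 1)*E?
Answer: -1116/5 ≈ -223.20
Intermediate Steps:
G(R) = 2*R
X(E) = 2/(-7 + 4*E) (X(E) = 2/(-7 + (5 - 1)*E) = 2/(-7 + 4*E))
I = 16 (I = (0 - 4)**2 = (-4)**2 = 16)
(I + X(-7))*G(-7) = (16 + 2/(-7 + 4*(-7)))*(2*(-7)) = (16 + 2/(-7 - 28))*(-14) = (16 + 2/(-35))*(-14) = (16 + 2*(-1/35))*(-14) = (16 - 2/35)*(-14) = (558/35)*(-14) = -1116/5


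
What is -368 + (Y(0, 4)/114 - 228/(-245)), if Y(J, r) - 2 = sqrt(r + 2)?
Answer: -5125879/13965 + sqrt(6)/114 ≈ -367.03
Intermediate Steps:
Y(J, r) = 2 + sqrt(2 + r) (Y(J, r) = 2 + sqrt(r + 2) = 2 + sqrt(2 + r))
-368 + (Y(0, 4)/114 - 228/(-245)) = -368 + ((2 + sqrt(2 + 4))/114 - 228/(-245)) = -368 + ((2 + sqrt(6))*(1/114) - 228*(-1/245)) = -368 + ((1/57 + sqrt(6)/114) + 228/245) = -368 + (13241/13965 + sqrt(6)/114) = -5125879/13965 + sqrt(6)/114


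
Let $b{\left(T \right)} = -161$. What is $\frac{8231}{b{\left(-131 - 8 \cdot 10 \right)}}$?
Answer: $- \frac{8231}{161} \approx -51.124$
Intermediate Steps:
$\frac{8231}{b{\left(-131 - 8 \cdot 10 \right)}} = \frac{8231}{-161} = 8231 \left(- \frac{1}{161}\right) = - \frac{8231}{161}$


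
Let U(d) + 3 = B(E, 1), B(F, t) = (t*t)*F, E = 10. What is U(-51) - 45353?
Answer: -45346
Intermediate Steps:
B(F, t) = F*t² (B(F, t) = t²*F = F*t²)
U(d) = 7 (U(d) = -3 + 10*1² = -3 + 10*1 = -3 + 10 = 7)
U(-51) - 45353 = 7 - 45353 = -45346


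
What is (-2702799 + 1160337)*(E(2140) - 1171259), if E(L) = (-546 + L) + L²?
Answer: -5259695159970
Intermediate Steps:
E(L) = -546 + L + L²
(-2702799 + 1160337)*(E(2140) - 1171259) = (-2702799 + 1160337)*((-546 + 2140 + 2140²) - 1171259) = -1542462*((-546 + 2140 + 4579600) - 1171259) = -1542462*(4581194 - 1171259) = -1542462*3409935 = -5259695159970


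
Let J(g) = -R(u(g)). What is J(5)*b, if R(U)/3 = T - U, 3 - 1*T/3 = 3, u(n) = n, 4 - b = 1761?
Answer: -26355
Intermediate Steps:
b = -1757 (b = 4 - 1*1761 = 4 - 1761 = -1757)
T = 0 (T = 9 - 3*3 = 9 - 9 = 0)
R(U) = -3*U (R(U) = 3*(0 - U) = 3*(-U) = -3*U)
J(g) = 3*g (J(g) = -(-3)*g = 3*g)
J(5)*b = (3*5)*(-1757) = 15*(-1757) = -26355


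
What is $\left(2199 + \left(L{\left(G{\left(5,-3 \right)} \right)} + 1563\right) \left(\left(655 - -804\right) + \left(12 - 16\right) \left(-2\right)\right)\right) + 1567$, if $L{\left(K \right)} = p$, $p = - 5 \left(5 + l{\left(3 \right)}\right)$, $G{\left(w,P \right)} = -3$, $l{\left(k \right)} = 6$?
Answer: $2216002$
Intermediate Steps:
$p = -55$ ($p = - 5 \left(5 + 6\right) = \left(-5\right) 11 = -55$)
$L{\left(K \right)} = -55$
$\left(2199 + \left(L{\left(G{\left(5,-3 \right)} \right)} + 1563\right) \left(\left(655 - -804\right) + \left(12 - 16\right) \left(-2\right)\right)\right) + 1567 = \left(2199 + \left(-55 + 1563\right) \left(\left(655 - -804\right) + \left(12 - 16\right) \left(-2\right)\right)\right) + 1567 = \left(2199 + 1508 \left(\left(655 + 804\right) - -8\right)\right) + 1567 = \left(2199 + 1508 \left(1459 + 8\right)\right) + 1567 = \left(2199 + 1508 \cdot 1467\right) + 1567 = \left(2199 + 2212236\right) + 1567 = 2214435 + 1567 = 2216002$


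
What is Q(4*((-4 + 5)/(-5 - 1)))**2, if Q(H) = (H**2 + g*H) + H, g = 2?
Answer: 196/81 ≈ 2.4198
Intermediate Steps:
Q(H) = H**2 + 3*H (Q(H) = (H**2 + 2*H) + H = H**2 + 3*H)
Q(4*((-4 + 5)/(-5 - 1)))**2 = ((4*((-4 + 5)/(-5 - 1)))*(3 + 4*((-4 + 5)/(-5 - 1))))**2 = ((4*(1/(-6)))*(3 + 4*(1/(-6))))**2 = ((4*(1*(-1/6)))*(3 + 4*(1*(-1/6))))**2 = ((4*(-1/6))*(3 + 4*(-1/6)))**2 = (-2*(3 - 2/3)/3)**2 = (-2/3*7/3)**2 = (-14/9)**2 = 196/81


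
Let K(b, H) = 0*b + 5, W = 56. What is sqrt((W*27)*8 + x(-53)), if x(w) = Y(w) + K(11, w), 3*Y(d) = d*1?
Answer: 25*sqrt(174)/3 ≈ 109.92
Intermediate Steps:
K(b, H) = 5 (K(b, H) = 0 + 5 = 5)
Y(d) = d/3 (Y(d) = (d*1)/3 = d/3)
x(w) = 5 + w/3 (x(w) = w/3 + 5 = 5 + w/3)
sqrt((W*27)*8 + x(-53)) = sqrt((56*27)*8 + (5 + (1/3)*(-53))) = sqrt(1512*8 + (5 - 53/3)) = sqrt(12096 - 38/3) = sqrt(36250/3) = 25*sqrt(174)/3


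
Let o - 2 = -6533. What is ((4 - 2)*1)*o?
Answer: -13062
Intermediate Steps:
o = -6531 (o = 2 - 6533 = -6531)
((4 - 2)*1)*o = ((4 - 2)*1)*(-6531) = (2*1)*(-6531) = 2*(-6531) = -13062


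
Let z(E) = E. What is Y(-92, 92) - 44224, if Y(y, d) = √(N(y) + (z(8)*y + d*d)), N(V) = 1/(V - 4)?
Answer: -44224 + √4451322/24 ≈ -44136.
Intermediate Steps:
N(V) = 1/(-4 + V)
Y(y, d) = √(d² + 1/(-4 + y) + 8*y) (Y(y, d) = √(1/(-4 + y) + (8*y + d*d)) = √(1/(-4 + y) + (8*y + d²)) = √(1/(-4 + y) + (d² + 8*y)) = √(d² + 1/(-4 + y) + 8*y))
Y(-92, 92) - 44224 = √((1 + (-4 - 92)*(92² + 8*(-92)))/(-4 - 92)) - 44224 = √((1 - 96*(8464 - 736))/(-96)) - 44224 = √(-(1 - 96*7728)/96) - 44224 = √(-(1 - 741888)/96) - 44224 = √(-1/96*(-741887)) - 44224 = √(741887/96) - 44224 = √4451322/24 - 44224 = -44224 + √4451322/24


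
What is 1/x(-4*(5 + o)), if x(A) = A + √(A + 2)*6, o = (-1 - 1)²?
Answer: -1/70 - I*√34/420 ≈ -0.014286 - 0.013883*I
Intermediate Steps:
o = 4 (o = (-2)² = 4)
x(A) = A + 6*√(2 + A) (x(A) = A + √(2 + A)*6 = A + 6*√(2 + A))
1/x(-4*(5 + o)) = 1/(-4*(5 + 4) + 6*√(2 - 4*(5 + 4))) = 1/(-4*9 + 6*√(2 - 4*9)) = 1/(-36 + 6*√(2 - 36)) = 1/(-36 + 6*√(-34)) = 1/(-36 + 6*(I*√34)) = 1/(-36 + 6*I*√34)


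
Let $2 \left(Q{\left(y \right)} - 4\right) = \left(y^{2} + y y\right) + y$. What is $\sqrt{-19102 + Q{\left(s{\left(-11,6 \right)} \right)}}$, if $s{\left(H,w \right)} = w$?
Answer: $i \sqrt{19059} \approx 138.05 i$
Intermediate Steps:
$Q{\left(y \right)} = 4 + y^{2} + \frac{y}{2}$ ($Q{\left(y \right)} = 4 + \frac{\left(y^{2} + y y\right) + y}{2} = 4 + \frac{\left(y^{2} + y^{2}\right) + y}{2} = 4 + \frac{2 y^{2} + y}{2} = 4 + \frac{y + 2 y^{2}}{2} = 4 + \left(y^{2} + \frac{y}{2}\right) = 4 + y^{2} + \frac{y}{2}$)
$\sqrt{-19102 + Q{\left(s{\left(-11,6 \right)} \right)}} = \sqrt{-19102 + \left(4 + 6^{2} + \frac{1}{2} \cdot 6\right)} = \sqrt{-19102 + \left(4 + 36 + 3\right)} = \sqrt{-19102 + 43} = \sqrt{-19059} = i \sqrt{19059}$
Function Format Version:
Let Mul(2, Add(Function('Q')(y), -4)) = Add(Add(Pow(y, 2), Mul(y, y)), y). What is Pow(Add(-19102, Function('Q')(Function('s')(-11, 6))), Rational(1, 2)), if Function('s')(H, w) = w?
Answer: Mul(I, Pow(19059, Rational(1, 2))) ≈ Mul(138.05, I)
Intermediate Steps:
Function('Q')(y) = Add(4, Pow(y, 2), Mul(Rational(1, 2), y)) (Function('Q')(y) = Add(4, Mul(Rational(1, 2), Add(Add(Pow(y, 2), Mul(y, y)), y))) = Add(4, Mul(Rational(1, 2), Add(Add(Pow(y, 2), Pow(y, 2)), y))) = Add(4, Mul(Rational(1, 2), Add(Mul(2, Pow(y, 2)), y))) = Add(4, Mul(Rational(1, 2), Add(y, Mul(2, Pow(y, 2))))) = Add(4, Add(Pow(y, 2), Mul(Rational(1, 2), y))) = Add(4, Pow(y, 2), Mul(Rational(1, 2), y)))
Pow(Add(-19102, Function('Q')(Function('s')(-11, 6))), Rational(1, 2)) = Pow(Add(-19102, Add(4, Pow(6, 2), Mul(Rational(1, 2), 6))), Rational(1, 2)) = Pow(Add(-19102, Add(4, 36, 3)), Rational(1, 2)) = Pow(Add(-19102, 43), Rational(1, 2)) = Pow(-19059, Rational(1, 2)) = Mul(I, Pow(19059, Rational(1, 2)))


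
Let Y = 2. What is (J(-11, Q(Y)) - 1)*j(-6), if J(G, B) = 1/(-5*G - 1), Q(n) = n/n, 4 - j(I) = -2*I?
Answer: 212/27 ≈ 7.8519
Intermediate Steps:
j(I) = 4 + 2*I (j(I) = 4 - (-2)*I = 4 + 2*I)
Q(n) = 1
J(G, B) = 1/(-1 - 5*G)
(J(-11, Q(Y)) - 1)*j(-6) = (-1/(1 + 5*(-11)) - 1)*(4 + 2*(-6)) = (-1/(1 - 55) - 1)*(4 - 12) = (-1/(-54) - 1)*(-8) = (-1*(-1/54) - 1)*(-8) = (1/54 - 1)*(-8) = -53/54*(-8) = 212/27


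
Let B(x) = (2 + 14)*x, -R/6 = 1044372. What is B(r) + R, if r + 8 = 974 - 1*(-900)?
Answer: -6236376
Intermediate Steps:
R = -6266232 (R = -6*1044372 = -6266232)
r = 1866 (r = -8 + (974 - 1*(-900)) = -8 + (974 + 900) = -8 + 1874 = 1866)
B(x) = 16*x
B(r) + R = 16*1866 - 6266232 = 29856 - 6266232 = -6236376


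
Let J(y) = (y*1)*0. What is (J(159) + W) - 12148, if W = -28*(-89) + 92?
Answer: -9564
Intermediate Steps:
J(y) = 0 (J(y) = y*0 = 0)
W = 2584 (W = 2492 + 92 = 2584)
(J(159) + W) - 12148 = (0 + 2584) - 12148 = 2584 - 12148 = -9564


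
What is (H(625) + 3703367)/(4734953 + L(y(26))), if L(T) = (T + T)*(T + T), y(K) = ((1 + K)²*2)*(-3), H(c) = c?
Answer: 3703992/81262457 ≈ 0.045581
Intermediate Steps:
y(K) = -6*(1 + K)² (y(K) = (2*(1 + K)²)*(-3) = -6*(1 + K)²)
L(T) = 4*T² (L(T) = (2*T)*(2*T) = 4*T²)
(H(625) + 3703367)/(4734953 + L(y(26))) = (625 + 3703367)/(4734953 + 4*(-6*(1 + 26)²)²) = 3703992/(4734953 + 4*(-6*27²)²) = 3703992/(4734953 + 4*(-6*729)²) = 3703992/(4734953 + 4*(-4374)²) = 3703992/(4734953 + 4*19131876) = 3703992/(4734953 + 76527504) = 3703992/81262457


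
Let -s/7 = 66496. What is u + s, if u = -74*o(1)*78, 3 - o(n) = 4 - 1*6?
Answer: -494332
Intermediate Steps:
o(n) = 5 (o(n) = 3 - (4 - 1*6) = 3 - (4 - 6) = 3 - 1*(-2) = 3 + 2 = 5)
s = -465472 (s = -7*66496 = -465472)
u = -28860 (u = -74*5*78 = -370*78 = -28860)
u + s = -28860 - 465472 = -494332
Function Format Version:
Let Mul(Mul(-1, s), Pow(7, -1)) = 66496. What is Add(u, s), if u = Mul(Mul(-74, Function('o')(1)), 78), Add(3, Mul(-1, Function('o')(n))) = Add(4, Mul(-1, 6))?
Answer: -494332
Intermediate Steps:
Function('o')(n) = 5 (Function('o')(n) = Add(3, Mul(-1, Add(4, Mul(-1, 6)))) = Add(3, Mul(-1, Add(4, -6))) = Add(3, Mul(-1, -2)) = Add(3, 2) = 5)
s = -465472 (s = Mul(-7, 66496) = -465472)
u = -28860 (u = Mul(Mul(-74, 5), 78) = Mul(-370, 78) = -28860)
Add(u, s) = Add(-28860, -465472) = -494332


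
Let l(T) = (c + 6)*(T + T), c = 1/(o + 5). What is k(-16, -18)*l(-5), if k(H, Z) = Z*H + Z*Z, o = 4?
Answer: -37400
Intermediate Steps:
c = 1/9 (c = 1/(4 + 5) = 1/9 ≈ 0.11111)
l(T) = 110*T/9 (l(T) = (1/9 + 6)*(T + T) = 55*(2*T)/9 = 110*T/9)
k(H, Z) = Z**2 + H*Z (k(H, Z) = H*Z + Z**2 = Z**2 + H*Z)
k(-16, -18)*l(-5) = (-18*(-16 - 18))*((110/9)*(-5)) = -18*(-34)*(-550/9) = 612*(-550/9) = -37400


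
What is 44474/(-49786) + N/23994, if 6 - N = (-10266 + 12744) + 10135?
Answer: -27334859/19267182 ≈ -1.4187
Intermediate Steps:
N = -12607 (N = 6 - ((-10266 + 12744) + 10135) = 6 - (2478 + 10135) = 6 - 1*12613 = 6 - 12613 = -12607)
44474/(-49786) + N/23994 = 44474/(-49786) - 12607/23994 = 44474*(-1/49786) - 12607*1/23994 = -22237/24893 - 12607/23994 = -27334859/19267182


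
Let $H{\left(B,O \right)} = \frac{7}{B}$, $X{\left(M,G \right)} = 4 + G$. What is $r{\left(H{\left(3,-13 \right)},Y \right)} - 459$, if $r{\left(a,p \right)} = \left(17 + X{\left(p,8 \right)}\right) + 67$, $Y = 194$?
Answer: $-363$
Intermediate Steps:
$r{\left(a,p \right)} = 96$ ($r{\left(a,p \right)} = \left(17 + \left(4 + 8\right)\right) + 67 = \left(17 + 12\right) + 67 = 29 + 67 = 96$)
$r{\left(H{\left(3,-13 \right)},Y \right)} - 459 = 96 - 459 = -363$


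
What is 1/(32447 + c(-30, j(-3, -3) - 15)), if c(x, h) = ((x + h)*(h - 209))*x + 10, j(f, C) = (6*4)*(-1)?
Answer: -1/480903 ≈ -2.0794e-6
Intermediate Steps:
j(f, C) = -24 (j(f, C) = 24*(-1) = -24)
c(x, h) = 10 + x*(-209 + h)*(h + x) (c(x, h) = ((h + x)*(-209 + h))*x + 10 = ((-209 + h)*(h + x))*x + 10 = x*(-209 + h)*(h + x) + 10 = 10 + x*(-209 + h)*(h + x))
1/(32447 + c(-30, j(-3, -3) - 15)) = 1/(32447 + (10 - 209*(-30)² + (-24 - 15)*(-30)² - 30*(-24 - 15)² - 209*(-24 - 15)*(-30))) = 1/(32447 + (10 - 209*900 - 39*900 - 30*(-39)² - 209*(-39)*(-30))) = 1/(32447 + (10 - 188100 - 35100 - 30*1521 - 244530)) = 1/(32447 + (10 - 188100 - 35100 - 45630 - 244530)) = 1/(32447 - 513350) = 1/(-480903) = -1/480903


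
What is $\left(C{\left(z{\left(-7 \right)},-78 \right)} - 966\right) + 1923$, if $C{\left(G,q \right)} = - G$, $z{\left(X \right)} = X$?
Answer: $964$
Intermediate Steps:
$\left(C{\left(z{\left(-7 \right)},-78 \right)} - 966\right) + 1923 = \left(\left(-1\right) \left(-7\right) - 966\right) + 1923 = \left(7 - 966\right) + 1923 = -959 + 1923 = 964$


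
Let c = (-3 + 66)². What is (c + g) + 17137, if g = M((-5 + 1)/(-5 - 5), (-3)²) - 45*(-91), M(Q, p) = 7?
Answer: 25208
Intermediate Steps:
g = 4102 (g = 7 - 45*(-91) = 7 + 4095 = 4102)
c = 3969 (c = 63² = 3969)
(c + g) + 17137 = (3969 + 4102) + 17137 = 8071 + 17137 = 25208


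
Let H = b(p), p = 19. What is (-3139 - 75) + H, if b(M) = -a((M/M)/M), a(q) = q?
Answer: -61067/19 ≈ -3214.1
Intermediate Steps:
b(M) = -1/M (b(M) = -M/M/M = -1/M)
H = -1/19 ≈ -0.052632
(-3139 - 75) + H = (-3139 - 75) - 1/19 = -3214 - 1/19 = -61067/19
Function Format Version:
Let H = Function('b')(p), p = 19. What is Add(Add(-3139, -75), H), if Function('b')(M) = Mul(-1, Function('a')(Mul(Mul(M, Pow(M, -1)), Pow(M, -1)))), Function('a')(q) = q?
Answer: Rational(-61067, 19) ≈ -3214.1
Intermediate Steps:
Function('b')(M) = Mul(-1, Pow(M, -1)) (Function('b')(M) = Mul(-1, Mul(Mul(M, Pow(M, -1)), Pow(M, -1))) = Mul(-1, Mul(1, Pow(M, -1))) = Mul(-1, Pow(M, -1)))
H = Rational(-1, 19) (H = Mul(-1, Pow(19, -1)) = Mul(-1, Rational(1, 19)) = Rational(-1, 19) ≈ -0.052632)
Add(Add(-3139, -75), H) = Add(Add(-3139, -75), Rational(-1, 19)) = Add(-3214, Rational(-1, 19)) = Rational(-61067, 19)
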